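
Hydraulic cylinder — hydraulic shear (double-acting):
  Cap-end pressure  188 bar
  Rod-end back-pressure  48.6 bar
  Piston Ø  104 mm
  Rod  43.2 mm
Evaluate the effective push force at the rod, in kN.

F ≈ 126 kN

Cap-side area A_cap = π/4 × (104 mm)² = 8495 mm^2
Rod-side annular area A_ann = π/4 × (104² − 43.2²) = 7029 mm^2
Net thrust = P_cap·A_cap − P_rod·A_ann = 159.7 kN − 34.16 kN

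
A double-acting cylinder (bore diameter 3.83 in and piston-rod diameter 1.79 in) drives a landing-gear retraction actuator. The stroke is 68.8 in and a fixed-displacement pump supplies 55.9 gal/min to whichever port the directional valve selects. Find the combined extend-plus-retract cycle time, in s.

Cap-side area A_cap = π/4 × (3.83 in)² = 11.52 in^2
Rod-side annular area A_ann = π/4 × (3.83² − 1.79²) = 9.004 in^2
t_ext = A_cap·L/Q = 3.683 s
t_ret = A_ann·L/Q = 2.879 s
t_cycle = t_ext + t_ret

t ≈ 6.56 s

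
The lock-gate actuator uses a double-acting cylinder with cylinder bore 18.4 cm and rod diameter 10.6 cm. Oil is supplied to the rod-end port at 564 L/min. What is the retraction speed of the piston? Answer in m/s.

v ≈ 0.529 m/s

Rod-side annular area A_ann = π/4 × (18.4² − 10.6²) = 177.7 cm^2
Flow into the rod-end port fills the annular volume.
v = Q / A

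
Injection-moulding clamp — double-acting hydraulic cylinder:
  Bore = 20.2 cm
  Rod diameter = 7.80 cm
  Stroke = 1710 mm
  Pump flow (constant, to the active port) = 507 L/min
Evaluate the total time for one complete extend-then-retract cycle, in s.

Cap-side area A_cap = π/4 × (20.2 cm)² = 320.5 cm^2
Rod-side annular area A_ann = π/4 × (20.2² − 7.80²) = 272.7 cm^2
t_ext = A_cap·L/Q = 6.485 s
t_ret = A_ann·L/Q = 5.518 s
t_cycle = t_ext + t_ret

t ≈ 12.0 s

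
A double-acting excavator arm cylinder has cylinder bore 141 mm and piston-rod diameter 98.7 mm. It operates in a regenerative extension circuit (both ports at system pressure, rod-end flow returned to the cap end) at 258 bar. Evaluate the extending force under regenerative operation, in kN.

With equal pressure on both faces, forces on the annular region cancel; the net push is pressure × rod cross-section.
Rod cross-section A_rod = π/4 × (98.7 mm)² = 7651 mm^2
F = P × A_rod

F ≈ 197 kN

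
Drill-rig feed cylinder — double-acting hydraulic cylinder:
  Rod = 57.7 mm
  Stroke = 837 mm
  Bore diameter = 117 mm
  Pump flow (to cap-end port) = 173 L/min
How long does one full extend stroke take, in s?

Cap-side area A_cap = π/4 × (117 mm)² = 10750 mm^2
Swept volume V = A × L; t = V / Q = A·L / Q

t ≈ 3.12 s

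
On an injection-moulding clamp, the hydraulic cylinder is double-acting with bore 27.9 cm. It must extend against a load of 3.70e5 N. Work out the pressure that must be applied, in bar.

P ≈ 60.5 bar

Cap-side area A_cap = π/4 × (27.9 cm)² = 611.4 cm^2
P = F / A = 3.70e5 N / A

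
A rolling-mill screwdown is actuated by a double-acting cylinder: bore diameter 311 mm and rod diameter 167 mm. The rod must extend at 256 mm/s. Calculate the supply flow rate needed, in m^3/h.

Cap-side area A_cap = π/4 × (311 mm)² = 75960 mm^2
Q = A × v

Q ≈ 70.0 m^3/h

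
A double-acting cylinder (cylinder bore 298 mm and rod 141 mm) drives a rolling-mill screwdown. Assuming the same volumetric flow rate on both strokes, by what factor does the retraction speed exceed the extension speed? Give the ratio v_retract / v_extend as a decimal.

Cap-side area A_cap = π/4 × (298 mm)² = 69750 mm^2
Rod-side annular area A_ann = π/4 × (298² − 141²) = 54130 mm^2
For equal Q, v ∝ 1/A, so v_ret/v_ext = A_cap/A_ann.

v_ret/v_ext ≈ 1.29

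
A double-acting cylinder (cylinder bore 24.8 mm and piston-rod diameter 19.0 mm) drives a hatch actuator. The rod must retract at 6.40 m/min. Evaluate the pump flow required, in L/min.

Q ≈ 1.28 L/min

Rod-side annular area A_ann = π/4 × (24.8² − 19.0²) = 199.5 mm^2
Q = A × v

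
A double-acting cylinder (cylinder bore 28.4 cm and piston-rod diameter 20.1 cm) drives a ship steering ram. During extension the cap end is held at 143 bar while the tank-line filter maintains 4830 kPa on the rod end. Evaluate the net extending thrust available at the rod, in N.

F ≈ 7.53e5 N

Cap-side area A_cap = π/4 × (28.4 cm)² = 633.5 cm^2
Rod-side annular area A_ann = π/4 × (28.4² − 20.1²) = 316.2 cm^2
Net thrust = P_cap·A_cap − P_rod·A_ann = 9.059e5 N − 1.527e5 N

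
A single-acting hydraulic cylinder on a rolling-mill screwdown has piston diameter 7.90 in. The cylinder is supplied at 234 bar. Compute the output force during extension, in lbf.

Cap-side area A_cap = π/4 × (7.90 in)² = 49.02 in^2
F = P × A_cap = 234 bar × A_cap

F ≈ 1.66e5 lbf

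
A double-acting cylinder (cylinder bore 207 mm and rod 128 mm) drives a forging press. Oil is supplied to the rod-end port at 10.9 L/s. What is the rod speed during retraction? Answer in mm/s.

v ≈ 524 mm/s

Rod-side annular area A_ann = π/4 × (207² − 128²) = 20790 mm^2
Flow into the rod-end port fills the annular volume.
v = Q / A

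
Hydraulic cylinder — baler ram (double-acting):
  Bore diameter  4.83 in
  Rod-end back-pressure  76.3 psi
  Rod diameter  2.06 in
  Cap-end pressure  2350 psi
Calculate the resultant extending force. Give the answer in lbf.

F ≈ 41900 lbf

Cap-side area A_cap = π/4 × (4.83 in)² = 18.32 in^2
Rod-side annular area A_ann = π/4 × (4.83² − 2.06²) = 14.99 in^2
Net thrust = P_cap·A_cap − P_rod·A_ann = 43060 lbf − 1144 lbf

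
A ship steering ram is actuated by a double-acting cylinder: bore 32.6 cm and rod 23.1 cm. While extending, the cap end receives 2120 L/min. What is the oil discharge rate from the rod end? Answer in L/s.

Cap-side area A_cap = π/4 × (32.6 cm)² = 834.7 cm^2
Rod-side annular area A_ann = π/4 × (32.6² − 23.1²) = 415.6 cm^2
Piston speed v = Q_in/A_cap; rod-end outflow Q_out = v × A_ann = Q_in × A_ann/A_cap.

Q_out ≈ 17.6 L/s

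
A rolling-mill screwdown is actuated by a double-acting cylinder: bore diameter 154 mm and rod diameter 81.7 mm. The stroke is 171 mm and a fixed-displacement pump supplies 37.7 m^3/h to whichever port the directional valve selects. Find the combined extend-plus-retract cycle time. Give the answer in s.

t ≈ 0.523 s

Cap-side area A_cap = π/4 × (154 mm)² = 18630 mm^2
Rod-side annular area A_ann = π/4 × (154² − 81.7²) = 13380 mm^2
t_ext = A_cap·L/Q = 0.3042 s
t_ret = A_ann·L/Q = 0.2185 s
t_cycle = t_ext + t_ret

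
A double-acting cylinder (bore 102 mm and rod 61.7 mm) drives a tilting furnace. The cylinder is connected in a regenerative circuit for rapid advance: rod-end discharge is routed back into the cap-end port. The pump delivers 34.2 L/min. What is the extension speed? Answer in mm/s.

In regeneration the rod-end outflow joins the pump flow into the cap end, so the net volume the pump must supply per unit advance equals the rod cross-section area.
Rod cross-section A_rod = π/4 × (61.7 mm)² = 2990 mm^2
v = Q_pump / A_rod

v ≈ 191 mm/s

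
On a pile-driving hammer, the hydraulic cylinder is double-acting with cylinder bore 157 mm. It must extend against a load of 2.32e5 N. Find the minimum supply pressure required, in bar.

P ≈ 120 bar

Cap-side area A_cap = π/4 × (157 mm)² = 19360 mm^2
P = F / A = 2.32e5 N / A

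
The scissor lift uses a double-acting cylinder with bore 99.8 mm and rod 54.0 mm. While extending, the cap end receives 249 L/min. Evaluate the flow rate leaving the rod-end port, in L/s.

Q_out ≈ 2.94 L/s

Cap-side area A_cap = π/4 × (99.8 mm)² = 7823 mm^2
Rod-side annular area A_ann = π/4 × (99.8² − 54.0²) = 5532 mm^2
Piston speed v = Q_in/A_cap; rod-end outflow Q_out = v × A_ann = Q_in × A_ann/A_cap.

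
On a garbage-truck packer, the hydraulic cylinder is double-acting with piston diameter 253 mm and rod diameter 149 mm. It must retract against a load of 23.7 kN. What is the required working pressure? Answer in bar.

P ≈ 7.22 bar

Rod-side annular area A_ann = π/4 × (253² − 149²) = 32840 mm^2
Retraction: pressure acts on the annular area.
P = F / A = 23.7 kN / A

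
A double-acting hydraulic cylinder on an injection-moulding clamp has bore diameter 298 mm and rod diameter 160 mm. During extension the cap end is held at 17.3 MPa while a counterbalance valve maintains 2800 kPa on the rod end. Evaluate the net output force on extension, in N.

F ≈ 1.07e6 N

Cap-side area A_cap = π/4 × (298 mm)² = 69750 mm^2
Rod-side annular area A_ann = π/4 × (298² − 160²) = 49640 mm^2
Net thrust = P_cap·A_cap − P_rod·A_ann = 1.207e6 N − 1.390e5 N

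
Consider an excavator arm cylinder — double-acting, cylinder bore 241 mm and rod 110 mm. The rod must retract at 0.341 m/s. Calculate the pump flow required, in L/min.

Rod-side annular area A_ann = π/4 × (241² − 110²) = 36110 mm^2
Q = A × v

Q ≈ 739 L/min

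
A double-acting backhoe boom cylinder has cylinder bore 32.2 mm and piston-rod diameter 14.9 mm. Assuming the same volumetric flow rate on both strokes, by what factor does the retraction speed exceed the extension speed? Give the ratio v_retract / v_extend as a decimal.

Cap-side area A_cap = π/4 × (32.2 mm)² = 814.3 mm^2
Rod-side annular area A_ann = π/4 × (32.2² − 14.9²) = 640.0 mm^2
For equal Q, v ∝ 1/A, so v_ret/v_ext = A_cap/A_ann.

v_ret/v_ext ≈ 1.27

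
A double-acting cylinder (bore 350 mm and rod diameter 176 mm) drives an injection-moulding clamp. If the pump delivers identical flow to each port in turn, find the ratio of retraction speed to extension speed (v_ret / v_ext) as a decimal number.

Cap-side area A_cap = π/4 × (350 mm)² = 96210 mm^2
Rod-side annular area A_ann = π/4 × (350² − 176²) = 71880 mm^2
For equal Q, v ∝ 1/A, so v_ret/v_ext = A_cap/A_ann.

v_ret/v_ext ≈ 1.34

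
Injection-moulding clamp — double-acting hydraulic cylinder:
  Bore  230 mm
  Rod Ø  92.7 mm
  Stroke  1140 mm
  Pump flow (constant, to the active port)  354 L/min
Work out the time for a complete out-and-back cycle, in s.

Cap-side area A_cap = π/4 × (230 mm)² = 41550 mm^2
Rod-side annular area A_ann = π/4 × (230² − 92.7²) = 34800 mm^2
t_ext = A_cap·L/Q = 8.028 s
t_ret = A_ann·L/Q = 6.724 s
t_cycle = t_ext + t_ret

t ≈ 14.8 s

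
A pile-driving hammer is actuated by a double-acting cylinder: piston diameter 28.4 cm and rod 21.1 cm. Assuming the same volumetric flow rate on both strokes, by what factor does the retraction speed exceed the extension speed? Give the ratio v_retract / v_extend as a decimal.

Cap-side area A_cap = π/4 × (28.4 cm)² = 633.5 cm^2
Rod-side annular area A_ann = π/4 × (28.4² − 21.1²) = 283.8 cm^2
For equal Q, v ∝ 1/A, so v_ret/v_ext = A_cap/A_ann.

v_ret/v_ext ≈ 2.23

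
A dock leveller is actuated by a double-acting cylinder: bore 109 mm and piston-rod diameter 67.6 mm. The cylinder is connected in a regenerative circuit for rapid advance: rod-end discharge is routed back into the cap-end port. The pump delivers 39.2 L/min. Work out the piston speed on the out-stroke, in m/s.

v ≈ 0.182 m/s

In regeneration the rod-end outflow joins the pump flow into the cap end, so the net volume the pump must supply per unit advance equals the rod cross-section area.
Rod cross-section A_rod = π/4 × (67.6 mm)² = 3589 mm^2
v = Q_pump / A_rod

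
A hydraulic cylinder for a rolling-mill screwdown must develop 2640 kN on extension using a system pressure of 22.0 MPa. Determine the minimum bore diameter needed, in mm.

Extension force acts on the full piston face: F = P × (π/4)D².
D = √(4F / (πP)) = √(4 × 2640 kN / (π × 22.0 MPa))

D ≈ 391 mm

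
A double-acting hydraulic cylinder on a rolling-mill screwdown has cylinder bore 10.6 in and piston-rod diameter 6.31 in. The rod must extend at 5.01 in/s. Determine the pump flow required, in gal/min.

Q ≈ 115 gal/min

Cap-side area A_cap = π/4 × (10.6 in)² = 88.25 in^2
Q = A × v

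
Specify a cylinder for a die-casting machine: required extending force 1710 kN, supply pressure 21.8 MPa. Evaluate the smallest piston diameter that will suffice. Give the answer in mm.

Extension force acts on the full piston face: F = P × (π/4)D².
D = √(4F / (πP)) = √(4 × 1710 kN / (π × 21.8 MPa))

D ≈ 316 mm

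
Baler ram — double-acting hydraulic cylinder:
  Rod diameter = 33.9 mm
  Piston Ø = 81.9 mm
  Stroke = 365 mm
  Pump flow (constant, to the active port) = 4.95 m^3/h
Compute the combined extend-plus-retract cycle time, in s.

t ≈ 2.56 s

Cap-side area A_cap = π/4 × (81.9 mm)² = 5268 mm^2
Rod-side annular area A_ann = π/4 × (81.9² − 33.9²) = 4366 mm^2
t_ext = A_cap·L/Q = 1.398 s
t_ret = A_ann·L/Q = 1.159 s
t_cycle = t_ext + t_ret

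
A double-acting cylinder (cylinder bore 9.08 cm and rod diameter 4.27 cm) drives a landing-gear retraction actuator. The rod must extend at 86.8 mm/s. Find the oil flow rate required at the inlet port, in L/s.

Q ≈ 0.562 L/s

Cap-side area A_cap = π/4 × (9.08 cm)² = 64.75 cm^2
Q = A × v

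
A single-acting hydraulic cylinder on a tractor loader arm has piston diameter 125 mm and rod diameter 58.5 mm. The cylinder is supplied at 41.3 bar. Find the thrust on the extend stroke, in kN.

F ≈ 50.7 kN

Cap-side area A_cap = π/4 × (125 mm)² = 12270 mm^2
F = P × A_cap = 41.3 bar × A_cap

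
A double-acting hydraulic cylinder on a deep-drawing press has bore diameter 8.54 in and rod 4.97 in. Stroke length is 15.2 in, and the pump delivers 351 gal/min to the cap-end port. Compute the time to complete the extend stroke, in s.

Cap-side area A_cap = π/4 × (8.54 in)² = 57.28 in^2
Swept volume V = A × L; t = V / Q = A·L / Q

t ≈ 0.644 s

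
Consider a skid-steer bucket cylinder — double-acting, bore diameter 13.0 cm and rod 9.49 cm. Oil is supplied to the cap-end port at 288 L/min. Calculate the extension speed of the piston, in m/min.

Cap-side area A_cap = π/4 × (13.0 cm)² = 132.7 cm^2
v = Q / A

v ≈ 21.7 m/min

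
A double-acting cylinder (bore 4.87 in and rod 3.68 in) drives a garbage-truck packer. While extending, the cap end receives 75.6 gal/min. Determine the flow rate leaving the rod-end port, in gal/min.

Q_out ≈ 32.4 gal/min

Cap-side area A_cap = π/4 × (4.87 in)² = 18.63 in^2
Rod-side annular area A_ann = π/4 × (4.87² − 3.68²) = 7.991 in^2
Piston speed v = Q_in/A_cap; rod-end outflow Q_out = v × A_ann = Q_in × A_ann/A_cap.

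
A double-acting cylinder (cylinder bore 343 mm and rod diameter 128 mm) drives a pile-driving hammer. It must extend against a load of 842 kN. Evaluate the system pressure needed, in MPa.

Cap-side area A_cap = π/4 × (343 mm)² = 92400 mm^2
P = F / A = 842 kN / A

P ≈ 9.11 MPa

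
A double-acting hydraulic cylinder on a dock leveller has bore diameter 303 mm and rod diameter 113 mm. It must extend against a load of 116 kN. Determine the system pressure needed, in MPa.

Cap-side area A_cap = π/4 × (303 mm)² = 72110 mm^2
P = F / A = 116 kN / A

P ≈ 1.61 MPa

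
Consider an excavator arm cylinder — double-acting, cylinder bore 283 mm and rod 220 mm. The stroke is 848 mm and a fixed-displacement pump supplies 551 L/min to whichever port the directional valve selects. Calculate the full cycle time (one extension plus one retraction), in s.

t ≈ 8.11 s

Cap-side area A_cap = π/4 × (283 mm)² = 62900 mm^2
Rod-side annular area A_ann = π/4 × (283² − 220²) = 24890 mm^2
t_ext = A_cap·L/Q = 5.808 s
t_ret = A_ann·L/Q = 2.298 s
t_cycle = t_ext + t_ret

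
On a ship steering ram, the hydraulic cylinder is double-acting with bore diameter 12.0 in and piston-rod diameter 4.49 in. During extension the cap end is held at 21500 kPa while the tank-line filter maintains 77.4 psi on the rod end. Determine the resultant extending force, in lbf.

F ≈ 3.45e5 lbf

Cap-side area A_cap = π/4 × (12.0 in)² = 113.1 in^2
Rod-side annular area A_ann = π/4 × (12.0² − 4.49²) = 97.26 in^2
Net thrust = P_cap·A_cap − P_rod·A_ann = 3.527e5 lbf − 7528 lbf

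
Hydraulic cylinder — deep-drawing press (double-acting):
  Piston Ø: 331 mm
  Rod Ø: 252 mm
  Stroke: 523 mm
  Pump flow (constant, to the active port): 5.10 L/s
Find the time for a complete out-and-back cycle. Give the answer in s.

t ≈ 12.5 s

Cap-side area A_cap = π/4 × (331 mm)² = 86050 mm^2
Rod-side annular area A_ann = π/4 × (331² − 252²) = 36170 mm^2
t_ext = A_cap·L/Q = 8.824 s
t_ret = A_ann·L/Q = 3.710 s
t_cycle = t_ext + t_ret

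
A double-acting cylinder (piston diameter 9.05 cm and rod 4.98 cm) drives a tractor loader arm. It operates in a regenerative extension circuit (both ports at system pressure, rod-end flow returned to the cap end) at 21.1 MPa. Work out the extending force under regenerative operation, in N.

With equal pressure on both faces, forces on the annular region cancel; the net push is pressure × rod cross-section.
Rod cross-section A_rod = π/4 × (4.98 cm)² = 19.48 cm^2
F = P × A_rod

F ≈ 41100 N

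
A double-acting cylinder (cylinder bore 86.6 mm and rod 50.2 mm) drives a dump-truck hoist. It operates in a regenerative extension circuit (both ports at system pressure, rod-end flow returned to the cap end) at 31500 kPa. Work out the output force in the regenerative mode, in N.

F ≈ 62300 N

With equal pressure on both faces, forces on the annular region cancel; the net push is pressure × rod cross-section.
Rod cross-section A_rod = π/4 × (50.2 mm)² = 1979 mm^2
F = P × A_rod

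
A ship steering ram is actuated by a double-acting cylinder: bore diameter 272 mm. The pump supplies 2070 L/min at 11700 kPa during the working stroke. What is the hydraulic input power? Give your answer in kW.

Hydraulic power = P × Q

W ≈ 404 kW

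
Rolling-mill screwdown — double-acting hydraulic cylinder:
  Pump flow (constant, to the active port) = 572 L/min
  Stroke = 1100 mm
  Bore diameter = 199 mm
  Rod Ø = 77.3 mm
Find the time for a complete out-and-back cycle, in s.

Cap-side area A_cap = π/4 × (199 mm)² = 31100 mm^2
Rod-side annular area A_ann = π/4 × (199² − 77.3²) = 26410 mm^2
t_ext = A_cap·L/Q = 3.589 s
t_ret = A_ann·L/Q = 3.047 s
t_cycle = t_ext + t_ret

t ≈ 6.64 s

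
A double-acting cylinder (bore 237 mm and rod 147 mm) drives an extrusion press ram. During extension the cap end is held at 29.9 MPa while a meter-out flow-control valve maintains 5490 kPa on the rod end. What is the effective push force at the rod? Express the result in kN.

Cap-side area A_cap = π/4 × (237 mm)² = 44120 mm^2
Rod-side annular area A_ann = π/4 × (237² − 147²) = 27140 mm^2
Net thrust = P_cap·A_cap − P_rod·A_ann = 1319 kN − 149.0 kN

F ≈ 1170 kN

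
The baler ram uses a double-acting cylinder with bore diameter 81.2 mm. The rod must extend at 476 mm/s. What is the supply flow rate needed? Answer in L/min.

Cap-side area A_cap = π/4 × (81.2 mm)² = 5178 mm^2
Q = A × v

Q ≈ 148 L/min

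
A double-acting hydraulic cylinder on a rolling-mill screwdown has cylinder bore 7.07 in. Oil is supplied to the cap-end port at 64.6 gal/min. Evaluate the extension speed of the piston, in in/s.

Cap-side area A_cap = π/4 × (7.07 in)² = 39.26 in^2
v = Q / A

v ≈ 6.34 in/s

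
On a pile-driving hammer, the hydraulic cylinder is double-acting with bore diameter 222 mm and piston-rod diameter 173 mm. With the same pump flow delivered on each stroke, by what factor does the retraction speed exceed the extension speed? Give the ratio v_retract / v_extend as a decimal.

v_ret/v_ext ≈ 2.55

Cap-side area A_cap = π/4 × (222 mm)² = 38710 mm^2
Rod-side annular area A_ann = π/4 × (222² − 173²) = 15200 mm^2
For equal Q, v ∝ 1/A, so v_ret/v_ext = A_cap/A_ann.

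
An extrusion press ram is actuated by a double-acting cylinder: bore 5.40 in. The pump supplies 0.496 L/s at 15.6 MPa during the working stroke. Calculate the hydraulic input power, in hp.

W ≈ 10.4 hp

Hydraulic power = P × Q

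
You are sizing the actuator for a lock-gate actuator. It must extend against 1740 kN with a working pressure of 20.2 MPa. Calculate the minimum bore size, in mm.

Extension force acts on the full piston face: F = P × (π/4)D².
D = √(4F / (πP)) = √(4 × 1740 kN / (π × 20.2 MPa))

D ≈ 331 mm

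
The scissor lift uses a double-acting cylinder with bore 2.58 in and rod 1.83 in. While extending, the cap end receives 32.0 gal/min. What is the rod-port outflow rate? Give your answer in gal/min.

Q_out ≈ 15.9 gal/min

Cap-side area A_cap = π/4 × (2.58 in)² = 5.228 in^2
Rod-side annular area A_ann = π/4 × (2.58² − 1.83²) = 2.598 in^2
Piston speed v = Q_in/A_cap; rod-end outflow Q_out = v × A_ann = Q_in × A_ann/A_cap.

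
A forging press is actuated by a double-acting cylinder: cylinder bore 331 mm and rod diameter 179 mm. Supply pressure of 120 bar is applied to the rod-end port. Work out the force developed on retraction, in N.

Rod-side annular area A_ann = π/4 × (331² − 179²) = 60880 mm^2
On retraction the pressure acts on the annular area (bore minus rod).
F = P × A_ann

F ≈ 7.31e5 N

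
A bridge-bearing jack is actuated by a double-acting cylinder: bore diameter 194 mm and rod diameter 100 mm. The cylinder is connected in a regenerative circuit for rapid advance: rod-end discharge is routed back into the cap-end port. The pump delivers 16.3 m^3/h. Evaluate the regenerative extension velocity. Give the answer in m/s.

v ≈ 0.576 m/s

In regeneration the rod-end outflow joins the pump flow into the cap end, so the net volume the pump must supply per unit advance equals the rod cross-section area.
Rod cross-section A_rod = π/4 × (100 mm)² = 7854 mm^2
v = Q_pump / A_rod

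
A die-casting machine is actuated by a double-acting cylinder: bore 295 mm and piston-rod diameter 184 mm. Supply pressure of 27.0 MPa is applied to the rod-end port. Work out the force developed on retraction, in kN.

F ≈ 1130 kN

Rod-side annular area A_ann = π/4 × (295² − 184²) = 41760 mm^2
On retraction the pressure acts on the annular area (bore minus rod).
F = P × A_ann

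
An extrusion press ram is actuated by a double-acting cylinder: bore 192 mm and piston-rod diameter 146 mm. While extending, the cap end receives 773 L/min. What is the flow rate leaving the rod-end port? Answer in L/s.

Q_out ≈ 5.43 L/s

Cap-side area A_cap = π/4 × (192 mm)² = 28950 mm^2
Rod-side annular area A_ann = π/4 × (192² − 146²) = 12210 mm^2
Piston speed v = Q_in/A_cap; rod-end outflow Q_out = v × A_ann = Q_in × A_ann/A_cap.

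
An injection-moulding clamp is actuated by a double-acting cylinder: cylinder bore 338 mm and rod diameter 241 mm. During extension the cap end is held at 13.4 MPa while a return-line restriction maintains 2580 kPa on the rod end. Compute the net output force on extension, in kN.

Cap-side area A_cap = π/4 × (338 mm)² = 89730 mm^2
Rod-side annular area A_ann = π/4 × (338² − 241²) = 44110 mm^2
Net thrust = P_cap·A_cap − P_rod·A_ann = 1202 kN − 113.8 kN

F ≈ 1090 kN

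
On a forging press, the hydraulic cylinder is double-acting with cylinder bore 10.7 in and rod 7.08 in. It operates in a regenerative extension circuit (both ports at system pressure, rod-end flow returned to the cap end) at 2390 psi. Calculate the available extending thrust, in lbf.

F ≈ 94100 lbf

With equal pressure on both faces, forces on the annular region cancel; the net push is pressure × rod cross-section.
Rod cross-section A_rod = π/4 × (7.08 in)² = 39.37 in^2
F = P × A_rod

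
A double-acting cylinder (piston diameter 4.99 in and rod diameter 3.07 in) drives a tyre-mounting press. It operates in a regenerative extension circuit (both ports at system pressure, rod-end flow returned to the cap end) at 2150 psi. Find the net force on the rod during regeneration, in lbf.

With equal pressure on both faces, forces on the annular region cancel; the net push is pressure × rod cross-section.
Rod cross-section A_rod = π/4 × (3.07 in)² = 7.402 in^2
F = P × A_rod

F ≈ 15900 lbf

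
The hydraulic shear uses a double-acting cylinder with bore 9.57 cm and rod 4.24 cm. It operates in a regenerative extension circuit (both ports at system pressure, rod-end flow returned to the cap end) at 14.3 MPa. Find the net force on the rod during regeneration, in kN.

F ≈ 20.2 kN

With equal pressure on both faces, forces on the annular region cancel; the net push is pressure × rod cross-section.
Rod cross-section A_rod = π/4 × (4.24 cm)² = 14.12 cm^2
F = P × A_rod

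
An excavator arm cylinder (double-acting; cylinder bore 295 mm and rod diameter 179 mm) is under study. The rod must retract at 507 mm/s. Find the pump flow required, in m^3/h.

Q ≈ 78.8 m^3/h

Rod-side annular area A_ann = π/4 × (295² − 179²) = 43180 mm^2
Q = A × v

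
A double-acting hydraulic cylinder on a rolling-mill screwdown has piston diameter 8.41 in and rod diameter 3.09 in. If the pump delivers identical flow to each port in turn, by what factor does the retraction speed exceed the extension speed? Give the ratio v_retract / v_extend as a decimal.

Cap-side area A_cap = π/4 × (8.41 in)² = 55.55 in^2
Rod-side annular area A_ann = π/4 × (8.41² − 3.09²) = 48.05 in^2
For equal Q, v ∝ 1/A, so v_ret/v_ext = A_cap/A_ann.

v_ret/v_ext ≈ 1.16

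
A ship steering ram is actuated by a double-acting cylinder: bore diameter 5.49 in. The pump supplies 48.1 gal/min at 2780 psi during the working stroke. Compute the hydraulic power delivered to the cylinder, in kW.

W ≈ 58.2 kW

Hydraulic power = P × Q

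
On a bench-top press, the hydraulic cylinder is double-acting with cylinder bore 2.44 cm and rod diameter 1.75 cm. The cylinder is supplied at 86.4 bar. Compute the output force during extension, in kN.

Cap-side area A_cap = π/4 × (2.44 cm)² = 4.676 cm^2
F = P × A_cap = 86.4 bar × A_cap

F ≈ 4.04 kN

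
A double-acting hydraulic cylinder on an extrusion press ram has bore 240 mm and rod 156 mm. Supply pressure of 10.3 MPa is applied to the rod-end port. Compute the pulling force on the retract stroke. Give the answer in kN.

F ≈ 269 kN

Rod-side annular area A_ann = π/4 × (240² − 156²) = 26130 mm^2
On retraction the pressure acts on the annular area (bore minus rod).
F = P × A_ann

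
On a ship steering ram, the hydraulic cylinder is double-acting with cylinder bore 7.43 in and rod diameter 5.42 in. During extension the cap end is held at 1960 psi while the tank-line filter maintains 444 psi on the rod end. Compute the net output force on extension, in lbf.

Cap-side area A_cap = π/4 × (7.43 in)² = 43.36 in^2
Rod-side annular area A_ann = π/4 × (7.43² − 5.42²) = 20.29 in^2
Net thrust = P_cap·A_cap − P_rod·A_ann = 84980 lbf − 9007 lbf

F ≈ 76000 lbf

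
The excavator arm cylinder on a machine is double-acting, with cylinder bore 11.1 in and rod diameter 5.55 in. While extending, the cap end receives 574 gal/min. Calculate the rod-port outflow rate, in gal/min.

Cap-side area A_cap = π/4 × (11.1 in)² = 96.77 in^2
Rod-side annular area A_ann = π/4 × (11.1² − 5.55²) = 72.58 in^2
Piston speed v = Q_in/A_cap; rod-end outflow Q_out = v × A_ann = Q_in × A_ann/A_cap.

Q_out ≈ 431 gal/min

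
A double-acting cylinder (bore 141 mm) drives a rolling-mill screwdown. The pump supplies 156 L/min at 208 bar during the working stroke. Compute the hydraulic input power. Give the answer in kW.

Hydraulic power = P × Q

W ≈ 54.1 kW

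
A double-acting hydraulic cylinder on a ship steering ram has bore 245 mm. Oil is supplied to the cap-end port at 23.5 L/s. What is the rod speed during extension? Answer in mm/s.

v ≈ 498 mm/s

Cap-side area A_cap = π/4 × (245 mm)² = 47140 mm^2
v = Q / A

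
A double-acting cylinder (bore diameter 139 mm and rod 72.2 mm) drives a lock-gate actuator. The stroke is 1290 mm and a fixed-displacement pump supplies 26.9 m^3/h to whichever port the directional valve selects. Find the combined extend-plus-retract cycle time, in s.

Cap-side area A_cap = π/4 × (139 mm)² = 15170 mm^2
Rod-side annular area A_ann = π/4 × (139² − 72.2²) = 11080 mm^2
t_ext = A_cap·L/Q = 2.620 s
t_ret = A_ann·L/Q = 1.913 s
t_cycle = t_ext + t_ret

t ≈ 4.53 s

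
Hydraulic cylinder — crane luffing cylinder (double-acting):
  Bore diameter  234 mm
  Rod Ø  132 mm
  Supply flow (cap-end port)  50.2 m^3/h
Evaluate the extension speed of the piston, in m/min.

Cap-side area A_cap = π/4 × (234 mm)² = 43010 mm^2
v = Q / A

v ≈ 19.5 m/min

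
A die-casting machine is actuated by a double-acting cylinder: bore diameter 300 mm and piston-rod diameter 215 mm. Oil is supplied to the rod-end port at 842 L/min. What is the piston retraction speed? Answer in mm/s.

v ≈ 408 mm/s

Rod-side annular area A_ann = π/4 × (300² − 215²) = 34380 mm^2
Flow into the rod-end port fills the annular volume.
v = Q / A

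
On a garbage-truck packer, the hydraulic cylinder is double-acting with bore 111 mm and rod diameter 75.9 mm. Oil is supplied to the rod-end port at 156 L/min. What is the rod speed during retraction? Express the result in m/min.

v ≈ 30.3 m/min

Rod-side annular area A_ann = π/4 × (111² − 75.9²) = 5152 mm^2
Flow into the rod-end port fills the annular volume.
v = Q / A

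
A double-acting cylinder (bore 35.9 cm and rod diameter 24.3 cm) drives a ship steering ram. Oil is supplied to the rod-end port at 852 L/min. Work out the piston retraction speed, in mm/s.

v ≈ 259 mm/s

Rod-side annular area A_ann = π/4 × (35.9² − 24.3²) = 548.5 cm^2
Flow into the rod-end port fills the annular volume.
v = Q / A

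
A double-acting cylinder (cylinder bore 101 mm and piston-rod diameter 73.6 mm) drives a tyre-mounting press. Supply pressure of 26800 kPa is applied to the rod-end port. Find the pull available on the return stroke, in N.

F ≈ 1.01e5 N

Rod-side annular area A_ann = π/4 × (101² − 73.6²) = 3757 mm^2
On retraction the pressure acts on the annular area (bore minus rod).
F = P × A_ann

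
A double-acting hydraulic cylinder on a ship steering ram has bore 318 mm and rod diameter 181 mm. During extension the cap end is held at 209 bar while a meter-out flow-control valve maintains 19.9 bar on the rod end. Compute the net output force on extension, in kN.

F ≈ 1550 kN

Cap-side area A_cap = π/4 × (318 mm)² = 79420 mm^2
Rod-side annular area A_ann = π/4 × (318² − 181²) = 53690 mm^2
Net thrust = P_cap·A_cap − P_rod·A_ann = 1660 kN − 106.8 kN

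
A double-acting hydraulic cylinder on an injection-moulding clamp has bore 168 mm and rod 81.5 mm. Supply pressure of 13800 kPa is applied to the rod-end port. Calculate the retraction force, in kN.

F ≈ 234 kN

Rod-side annular area A_ann = π/4 × (168² − 81.5²) = 16950 mm^2
On retraction the pressure acts on the annular area (bore minus rod).
F = P × A_ann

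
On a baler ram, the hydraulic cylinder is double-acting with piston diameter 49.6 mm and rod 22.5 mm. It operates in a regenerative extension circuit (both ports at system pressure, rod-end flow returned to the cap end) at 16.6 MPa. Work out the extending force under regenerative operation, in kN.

With equal pressure on both faces, forces on the annular region cancel; the net push is pressure × rod cross-section.
Rod cross-section A_rod = π/4 × (22.5 mm)² = 397.6 mm^2
F = P × A_rod

F ≈ 6.60 kN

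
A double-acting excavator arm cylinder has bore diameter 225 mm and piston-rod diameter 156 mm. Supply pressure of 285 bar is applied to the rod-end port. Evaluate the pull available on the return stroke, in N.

Rod-side annular area A_ann = π/4 × (225² − 156²) = 20650 mm^2
On retraction the pressure acts on the annular area (bore minus rod).
F = P × A_ann

F ≈ 5.88e5 N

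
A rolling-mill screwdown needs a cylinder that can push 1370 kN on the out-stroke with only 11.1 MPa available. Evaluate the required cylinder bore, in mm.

Extension force acts on the full piston face: F = P × (π/4)D².
D = √(4F / (πP)) = √(4 × 1370 kN / (π × 11.1 MPa))

D ≈ 396 mm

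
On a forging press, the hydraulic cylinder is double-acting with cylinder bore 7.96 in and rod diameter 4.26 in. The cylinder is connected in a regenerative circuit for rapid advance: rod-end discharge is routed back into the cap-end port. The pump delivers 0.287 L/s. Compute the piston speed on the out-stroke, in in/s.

v ≈ 1.23 in/s

In regeneration the rod-end outflow joins the pump flow into the cap end, so the net volume the pump must supply per unit advance equals the rod cross-section area.
Rod cross-section A_rod = π/4 × (4.26 in)² = 14.25 in^2
v = Q_pump / A_rod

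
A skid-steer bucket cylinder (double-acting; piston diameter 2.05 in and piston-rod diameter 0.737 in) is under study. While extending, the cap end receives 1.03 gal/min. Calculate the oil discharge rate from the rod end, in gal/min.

Q_out ≈ 0.897 gal/min

Cap-side area A_cap = π/4 × (2.05 in)² = 3.301 in^2
Rod-side annular area A_ann = π/4 × (2.05² − 0.737²) = 2.874 in^2
Piston speed v = Q_in/A_cap; rod-end outflow Q_out = v × A_ann = Q_in × A_ann/A_cap.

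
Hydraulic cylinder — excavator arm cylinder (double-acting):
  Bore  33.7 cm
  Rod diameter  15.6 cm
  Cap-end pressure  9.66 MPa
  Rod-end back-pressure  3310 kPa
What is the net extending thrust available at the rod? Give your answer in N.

F ≈ 6.30e5 N

Cap-side area A_cap = π/4 × (33.7 cm)² = 892.0 cm^2
Rod-side annular area A_ann = π/4 × (33.7² − 15.6²) = 700.8 cm^2
Net thrust = P_cap·A_cap − P_rod·A_ann = 8.616e5 N − 2.320e5 N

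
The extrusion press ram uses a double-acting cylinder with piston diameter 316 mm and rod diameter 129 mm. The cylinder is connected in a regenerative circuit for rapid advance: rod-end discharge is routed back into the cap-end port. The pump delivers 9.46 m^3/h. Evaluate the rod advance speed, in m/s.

v ≈ 0.201 m/s

In regeneration the rod-end outflow joins the pump flow into the cap end, so the net volume the pump must supply per unit advance equals the rod cross-section area.
Rod cross-section A_rod = π/4 × (129 mm)² = 13070 mm^2
v = Q_pump / A_rod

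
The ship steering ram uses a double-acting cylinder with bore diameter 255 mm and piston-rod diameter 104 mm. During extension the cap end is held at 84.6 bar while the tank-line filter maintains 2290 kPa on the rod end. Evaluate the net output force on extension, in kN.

F ≈ 335 kN

Cap-side area A_cap = π/4 × (255 mm)² = 51070 mm^2
Rod-side annular area A_ann = π/4 × (255² − 104²) = 42580 mm^2
Net thrust = P_cap·A_cap − P_rod·A_ann = 432.1 kN − 97.50 kN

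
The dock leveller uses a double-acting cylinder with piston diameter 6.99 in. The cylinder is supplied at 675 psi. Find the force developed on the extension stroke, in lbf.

Cap-side area A_cap = π/4 × (6.99 in)² = 38.37 in^2
F = P × A_cap = 675 psi × A_cap

F ≈ 25900 lbf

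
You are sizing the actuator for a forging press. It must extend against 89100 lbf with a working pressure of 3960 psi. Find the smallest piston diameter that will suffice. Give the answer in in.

Extension force acts on the full piston face: F = P × (π/4)D².
D = √(4F / (πP)) = √(4 × 89100 lbf / (π × 3960 psi))

D ≈ 5.35 in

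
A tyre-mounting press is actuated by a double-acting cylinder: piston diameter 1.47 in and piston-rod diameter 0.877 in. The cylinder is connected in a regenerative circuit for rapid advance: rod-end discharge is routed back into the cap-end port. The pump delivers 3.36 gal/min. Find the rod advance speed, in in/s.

In regeneration the rod-end outflow joins the pump flow into the cap end, so the net volume the pump must supply per unit advance equals the rod cross-section area.
Rod cross-section A_rod = π/4 × (0.877 in)² = 0.6041 in^2
v = Q_pump / A_rod

v ≈ 21.4 in/s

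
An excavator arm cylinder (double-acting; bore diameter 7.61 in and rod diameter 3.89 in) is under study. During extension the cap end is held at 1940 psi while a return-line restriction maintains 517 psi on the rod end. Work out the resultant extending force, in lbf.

F ≈ 70900 lbf

Cap-side area A_cap = π/4 × (7.61 in)² = 45.48 in^2
Rod-side annular area A_ann = π/4 × (7.61² − 3.89²) = 33.60 in^2
Net thrust = P_cap·A_cap − P_rod·A_ann = 88240 lbf − 17370 lbf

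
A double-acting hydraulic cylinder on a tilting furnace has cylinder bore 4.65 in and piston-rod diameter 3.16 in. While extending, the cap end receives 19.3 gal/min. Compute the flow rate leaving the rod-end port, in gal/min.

Q_out ≈ 10.4 gal/min

Cap-side area A_cap = π/4 × (4.65 in)² = 16.98 in^2
Rod-side annular area A_ann = π/4 × (4.65² − 3.16²) = 9.140 in^2
Piston speed v = Q_in/A_cap; rod-end outflow Q_out = v × A_ann = Q_in × A_ann/A_cap.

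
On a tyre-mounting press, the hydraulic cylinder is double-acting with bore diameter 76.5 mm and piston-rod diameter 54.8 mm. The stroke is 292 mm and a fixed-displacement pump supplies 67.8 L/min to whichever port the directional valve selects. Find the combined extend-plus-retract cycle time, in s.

Cap-side area A_cap = π/4 × (76.5 mm)² = 4596 mm^2
Rod-side annular area A_ann = π/4 × (76.5² − 54.8²) = 2238 mm^2
t_ext = A_cap·L/Q = 1.188 s
t_ret = A_ann·L/Q = 0.5783 s
t_cycle = t_ext + t_ret

t ≈ 1.77 s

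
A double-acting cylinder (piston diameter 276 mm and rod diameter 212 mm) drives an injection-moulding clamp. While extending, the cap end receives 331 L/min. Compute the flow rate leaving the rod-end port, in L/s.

Cap-side area A_cap = π/4 × (276 mm)² = 59830 mm^2
Rod-side annular area A_ann = π/4 × (276² − 212²) = 24530 mm^2
Piston speed v = Q_in/A_cap; rod-end outflow Q_out = v × A_ann = Q_in × A_ann/A_cap.

Q_out ≈ 2.26 L/s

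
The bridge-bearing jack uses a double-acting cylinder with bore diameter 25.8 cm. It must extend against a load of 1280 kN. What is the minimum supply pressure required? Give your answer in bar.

P ≈ 245 bar

Cap-side area A_cap = π/4 × (25.8 cm)² = 522.8 cm^2
P = F / A = 1280 kN / A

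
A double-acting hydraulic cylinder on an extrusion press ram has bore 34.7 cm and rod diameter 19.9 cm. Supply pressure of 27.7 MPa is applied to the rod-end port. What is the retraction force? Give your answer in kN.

Rod-side annular area A_ann = π/4 × (34.7² − 19.9²) = 634.7 cm^2
On retraction the pressure acts on the annular area (bore minus rod).
F = P × A_ann

F ≈ 1760 kN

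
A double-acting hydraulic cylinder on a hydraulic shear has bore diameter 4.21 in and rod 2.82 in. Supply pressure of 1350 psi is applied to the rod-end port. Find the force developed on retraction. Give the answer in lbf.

Rod-side annular area A_ann = π/4 × (4.21² − 2.82²) = 7.675 in^2
On retraction the pressure acts on the annular area (bore minus rod).
F = P × A_ann

F ≈ 10400 lbf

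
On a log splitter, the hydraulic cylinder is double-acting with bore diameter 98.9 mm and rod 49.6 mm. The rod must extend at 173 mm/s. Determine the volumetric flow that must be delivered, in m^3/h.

Cap-side area A_cap = π/4 × (98.9 mm)² = 7682 mm^2
Q = A × v

Q ≈ 4.78 m^3/h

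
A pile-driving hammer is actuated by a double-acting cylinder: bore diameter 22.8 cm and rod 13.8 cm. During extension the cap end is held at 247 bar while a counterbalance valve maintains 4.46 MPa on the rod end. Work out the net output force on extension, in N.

F ≈ 8.93e5 N

Cap-side area A_cap = π/4 × (22.8 cm)² = 408.3 cm^2
Rod-side annular area A_ann = π/4 × (22.8² − 13.8²) = 258.7 cm^2
Net thrust = P_cap·A_cap − P_rod·A_ann = 1.008e6 N − 1.154e5 N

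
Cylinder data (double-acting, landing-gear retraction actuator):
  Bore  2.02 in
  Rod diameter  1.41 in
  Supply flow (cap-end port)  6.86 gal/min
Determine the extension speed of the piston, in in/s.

v ≈ 8.24 in/s

Cap-side area A_cap = π/4 × (2.02 in)² = 3.205 in^2
v = Q / A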